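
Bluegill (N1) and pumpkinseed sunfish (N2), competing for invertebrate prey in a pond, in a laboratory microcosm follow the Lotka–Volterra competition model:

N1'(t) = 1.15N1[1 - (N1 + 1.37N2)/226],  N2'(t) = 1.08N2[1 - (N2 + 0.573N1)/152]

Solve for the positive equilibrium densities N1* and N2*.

Setting both brackets to zero gives the nullclines N1 + 1.37N2 = 226 and 0.573N1 + N2 = 152.
Substituting N2 = 152 - 0.573N1 into the first: N1(1 - 1.37·0.573) = 226 - 1.37·152.
So N1* = 17.8/0.215 = 82.6, and then N2* = 152 - 0.573·82.6 = 105.

N1* ≈ 82.6, N2* ≈ 105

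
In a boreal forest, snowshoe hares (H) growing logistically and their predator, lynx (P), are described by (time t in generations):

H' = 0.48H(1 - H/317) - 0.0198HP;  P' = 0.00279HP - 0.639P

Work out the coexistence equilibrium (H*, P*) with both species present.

From dP/dt = 0 with P > 0: 0.00279H* = 0.639, so H* = 229.
Substitute into dH/dt = 0: 0.48(1 - 229/317) = 0.0198P*.
The bracket is 0.278, giving P* = 0.133/0.0198 = 6.73.

H* ≈ 229, P* ≈ 6.73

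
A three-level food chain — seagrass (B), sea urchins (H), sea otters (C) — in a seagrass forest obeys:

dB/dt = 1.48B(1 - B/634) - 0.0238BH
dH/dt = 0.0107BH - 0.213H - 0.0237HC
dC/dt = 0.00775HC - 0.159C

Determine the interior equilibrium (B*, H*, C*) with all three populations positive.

From dC/dt = 0: 0.00775H* = 0.159, so H* = 20.5.
From dB/dt = 0: 1.48(1 - B*/634) = 0.0238·20.5, giving B* = 634·(1 - 0.33) = 425.
From dH/dt = 0: 0.0107·425 - 0.213 = 0.0237C*, so C* = 4.33/0.0237 = 183.

B* ≈ 425, H* ≈ 20.5, C* ≈ 183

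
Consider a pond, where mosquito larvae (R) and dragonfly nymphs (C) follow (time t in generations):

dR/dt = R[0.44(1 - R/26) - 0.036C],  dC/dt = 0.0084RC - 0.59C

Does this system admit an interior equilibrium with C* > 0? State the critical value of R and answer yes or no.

The predator equation gives dC/dt > 0 only when R > 0.59/0.0084 = 70.2.
Without the predator, R → K = 26. Since 26 < 70.2, the predator cannot invade.

Threshold R = 70.2; K < 70.2, so no, the predator goes extinct.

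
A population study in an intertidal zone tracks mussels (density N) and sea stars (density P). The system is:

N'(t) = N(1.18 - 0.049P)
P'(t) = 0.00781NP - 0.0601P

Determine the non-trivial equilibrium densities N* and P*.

Set dP/dt = 0 with P > 0: 0.00781N - 0.0601 = 0, so N* = 0.0601/0.00781 = 7.7.
Set dN/dt = 0 with N > 0: 1.18 - 0.049P = 0, so P* = 1.18/0.049 = 24.1.

N* ≈ 7.7, P* ≈ 24.1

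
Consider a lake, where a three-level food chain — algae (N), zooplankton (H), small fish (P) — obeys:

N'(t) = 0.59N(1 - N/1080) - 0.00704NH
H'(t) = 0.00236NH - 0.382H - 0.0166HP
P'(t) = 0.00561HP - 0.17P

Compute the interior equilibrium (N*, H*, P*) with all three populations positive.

N* ≈ 689, H* ≈ 30.3, P* ≈ 75

From dP/dt = 0: 0.00561H* = 0.17, so H* = 30.3.
From dN/dt = 0: 0.59(1 - N*/1080) = 0.00704·30.3, giving N* = 1080·(1 - 0.362) = 689.
From dH/dt = 0: 0.00236·689 - 0.382 = 0.0166P*, so P* = 1.25/0.0166 = 75.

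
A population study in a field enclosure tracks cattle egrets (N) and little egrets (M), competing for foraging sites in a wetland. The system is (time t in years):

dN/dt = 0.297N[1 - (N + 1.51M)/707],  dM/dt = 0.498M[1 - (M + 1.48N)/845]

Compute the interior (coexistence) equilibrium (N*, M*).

N* ≈ 461, M* ≈ 163

Setting both brackets to zero gives the nullclines N + 1.51M = 707 and 1.48N + M = 845.
Substituting M = 845 - 1.48N into the first: N(1 - 1.51·1.48) = 707 - 1.51·845.
So N* = -569/-1.23 = 461, and then M* = 845 - 1.48·461 = 163.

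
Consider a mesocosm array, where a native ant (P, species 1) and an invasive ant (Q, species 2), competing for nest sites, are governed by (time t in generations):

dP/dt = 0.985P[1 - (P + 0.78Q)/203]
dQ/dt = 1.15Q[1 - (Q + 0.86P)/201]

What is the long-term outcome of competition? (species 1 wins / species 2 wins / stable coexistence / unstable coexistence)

Compare the nullcline intercepts: K1/α12 = 203/0.78 = 260 > K2 = 201; K2/α21 = 201/0.86 = 234 > K1 = 203.
Since both inequalities hold, each species can invade when rare, so the interior equilibrium is stable.

stable coexistence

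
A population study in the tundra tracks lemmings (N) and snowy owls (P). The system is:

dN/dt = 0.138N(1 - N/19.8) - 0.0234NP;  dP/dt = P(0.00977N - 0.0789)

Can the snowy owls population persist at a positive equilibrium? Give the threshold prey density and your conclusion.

Threshold N = 8.08; K > 8.08, so yes, the predator persists.

The predator equation gives dP/dt > 0 only when N > 0.0789/0.00977 = 8.08.
Without the predator, N → K = 19.8. Since 19.8 > 8.08, the predator can invade and persist.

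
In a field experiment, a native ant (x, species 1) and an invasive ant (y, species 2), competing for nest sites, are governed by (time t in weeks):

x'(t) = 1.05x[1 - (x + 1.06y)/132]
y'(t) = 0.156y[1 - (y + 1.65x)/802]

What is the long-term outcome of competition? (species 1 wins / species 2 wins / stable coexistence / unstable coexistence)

species 2 excludes species 1

Compare the nullcline intercepts: K1/α12 = 132/1.06 = 125 < K2 = 802; K2/α21 = 802/1.65 = 486 > K1 = 132.
Since the inequalities point opposite ways, species 2 can invade but species 1 cannot.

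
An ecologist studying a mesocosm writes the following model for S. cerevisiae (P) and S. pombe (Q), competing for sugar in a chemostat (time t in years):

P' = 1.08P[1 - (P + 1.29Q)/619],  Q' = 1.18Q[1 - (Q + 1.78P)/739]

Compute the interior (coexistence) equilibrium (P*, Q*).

P* ≈ 258, Q* ≈ 280

Setting both brackets to zero gives the nullclines P + 1.29Q = 619 and 1.78P + Q = 739.
Substituting Q = 739 - 1.78P into the first: P(1 - 1.29·1.78) = 619 - 1.29·739.
So P* = -334/-1.3 = 258, and then Q* = 739 - 1.78·258 = 280.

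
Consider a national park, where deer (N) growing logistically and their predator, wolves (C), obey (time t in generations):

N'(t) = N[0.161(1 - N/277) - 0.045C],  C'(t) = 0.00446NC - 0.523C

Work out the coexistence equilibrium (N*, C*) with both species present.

From dC/dt = 0 with C > 0: 0.00446N* = 0.523, so N* = 117.
Substitute into dN/dt = 0: 0.161(1 - 117/277) = 0.045C*.
The bracket is 0.577, giving C* = 0.0928/0.045 = 2.06.

N* ≈ 117, C* ≈ 2.06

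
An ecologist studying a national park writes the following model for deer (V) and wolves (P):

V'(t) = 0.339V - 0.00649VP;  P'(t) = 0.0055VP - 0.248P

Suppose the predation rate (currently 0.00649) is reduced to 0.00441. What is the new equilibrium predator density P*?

P* ≈ 76.9

At the interior fixed point, setting dV/dt = 0 with V > 0 fixes P* = (prey growth rate)/(VP coefficient) — independent of the other coefficients.
With the change, P* = 0.339/0.00441 = 76.9; it rises from 52.2.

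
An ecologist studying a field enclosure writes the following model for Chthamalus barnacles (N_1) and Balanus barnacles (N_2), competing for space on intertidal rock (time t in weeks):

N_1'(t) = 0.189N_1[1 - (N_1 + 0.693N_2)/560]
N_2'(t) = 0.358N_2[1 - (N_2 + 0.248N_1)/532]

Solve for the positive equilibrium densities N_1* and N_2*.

Setting both brackets to zero gives the nullclines N_1 + 0.693N_2 = 560 and 0.248N_1 + N_2 = 532.
Substituting N_2 = 532 - 0.248N_1 into the first: N_1(1 - 0.693·0.248) = 560 - 0.693·532.
So N_1* = 191/0.828 = 231, and then N_2* = 532 - 0.248·231 = 475.

N_1* ≈ 231, N_2* ≈ 475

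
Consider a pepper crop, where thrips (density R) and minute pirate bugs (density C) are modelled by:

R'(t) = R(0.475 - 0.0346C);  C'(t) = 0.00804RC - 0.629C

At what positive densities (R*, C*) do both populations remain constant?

R* ≈ 78.2, C* ≈ 13.7

Set dC/dt = 0 with C > 0: 0.00804R - 0.629 = 0, so R* = 0.629/0.00804 = 78.2.
Set dR/dt = 0 with R > 0: 0.475 - 0.0346C = 0, so C* = 0.475/0.0346 = 13.7.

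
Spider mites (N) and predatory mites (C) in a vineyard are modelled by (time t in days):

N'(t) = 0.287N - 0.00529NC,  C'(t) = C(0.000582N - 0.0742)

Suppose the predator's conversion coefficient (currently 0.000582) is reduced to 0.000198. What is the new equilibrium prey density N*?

N* ≈ 375

At the interior fixed point, setting dC/dt = 0 with C > 0 fixes N* = (predator death rate)/(NC coefficient) — independent of the other coefficients.
With the change, N* = 0.0742/0.000198 = 375; it rises from 127.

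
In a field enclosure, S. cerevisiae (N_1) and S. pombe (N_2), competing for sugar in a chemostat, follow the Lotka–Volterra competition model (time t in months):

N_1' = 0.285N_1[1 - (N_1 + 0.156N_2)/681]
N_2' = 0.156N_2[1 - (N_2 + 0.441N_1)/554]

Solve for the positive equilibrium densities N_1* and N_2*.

Setting both brackets to zero gives the nullclines N_1 + 0.156N_2 = 681 and 0.441N_1 + N_2 = 554.
Substituting N_2 = 554 - 0.441N_1 into the first: N_1(1 - 0.156·0.441) = 681 - 0.156·554.
So N_1* = 595/0.931 = 639, and then N_2* = 554 - 0.441·639 = 272.

N_1* ≈ 639, N_2* ≈ 272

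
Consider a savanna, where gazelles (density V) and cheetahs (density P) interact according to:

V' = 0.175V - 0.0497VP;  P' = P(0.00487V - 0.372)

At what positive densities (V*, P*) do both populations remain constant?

Set dP/dt = 0 with P > 0: 0.00487V - 0.372 = 0, so V* = 0.372/0.00487 = 76.4.
Set dV/dt = 0 with V > 0: 0.175 - 0.0497P = 0, so P* = 0.175/0.0497 = 3.52.

V* ≈ 76.4, P* ≈ 3.52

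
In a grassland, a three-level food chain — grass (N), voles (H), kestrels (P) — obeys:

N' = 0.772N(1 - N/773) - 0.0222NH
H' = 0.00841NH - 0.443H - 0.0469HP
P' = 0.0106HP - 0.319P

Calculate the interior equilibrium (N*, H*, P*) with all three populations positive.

From dP/dt = 0: 0.0106H* = 0.319, so H* = 30.1.
From dN/dt = 0: 0.772(1 - N*/773) = 0.0222·30.1, giving N* = 773·(1 - 0.865) = 104.
From dH/dt = 0: 0.00841·104 - 0.443 = 0.0469P*, so P* = 0.432/0.0469 = 9.21.

N* ≈ 104, H* ≈ 30.1, P* ≈ 9.21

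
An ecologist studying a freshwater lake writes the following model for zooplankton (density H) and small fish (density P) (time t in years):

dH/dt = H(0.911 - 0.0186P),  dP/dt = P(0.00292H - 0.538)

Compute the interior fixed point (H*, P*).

H* ≈ 184, P* ≈ 49

Set dP/dt = 0 with P > 0: 0.00292H - 0.538 = 0, so H* = 0.538/0.00292 = 184.
Set dH/dt = 0 with H > 0: 0.911 - 0.0186P = 0, so P* = 0.911/0.0186 = 49.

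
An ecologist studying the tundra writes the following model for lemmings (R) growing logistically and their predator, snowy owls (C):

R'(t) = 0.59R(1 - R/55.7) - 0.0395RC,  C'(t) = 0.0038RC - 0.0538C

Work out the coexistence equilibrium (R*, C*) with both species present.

From dC/dt = 0 with C > 0: 0.0038R* = 0.0538, so R* = 14.2.
Substitute into dR/dt = 0: 0.59(1 - 14.2/55.7) = 0.0395C*.
The bracket is 0.746, giving C* = 0.44/0.0395 = 11.1.

R* ≈ 14.2, C* ≈ 11.1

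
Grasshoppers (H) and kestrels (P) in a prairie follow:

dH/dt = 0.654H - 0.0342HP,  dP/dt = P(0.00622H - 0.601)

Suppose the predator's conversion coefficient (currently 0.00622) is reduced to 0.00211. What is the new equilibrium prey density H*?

H* ≈ 285

At the interior fixed point, setting dP/dt = 0 with P > 0 fixes H* = (predator death rate)/(HP coefficient) — independent of the other coefficients.
With the change, H* = 0.601/0.00211 = 285; it rises from 96.6.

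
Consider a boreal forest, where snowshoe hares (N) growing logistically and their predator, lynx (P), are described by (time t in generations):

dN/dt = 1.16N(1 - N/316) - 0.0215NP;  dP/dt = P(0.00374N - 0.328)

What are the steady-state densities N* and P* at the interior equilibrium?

N* ≈ 87.7, P* ≈ 39

From dP/dt = 0 with P > 0: 0.00374N* = 0.328, so N* = 87.7.
Substitute into dN/dt = 0: 1.16(1 - 87.7/316) = 0.0215P*.
The bracket is 0.722, giving P* = 0.838/0.0215 = 39.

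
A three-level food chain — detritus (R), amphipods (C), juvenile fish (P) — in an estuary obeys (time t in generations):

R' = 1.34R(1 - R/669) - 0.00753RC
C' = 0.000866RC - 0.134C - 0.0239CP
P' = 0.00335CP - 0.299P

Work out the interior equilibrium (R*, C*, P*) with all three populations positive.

R* ≈ 333, C* ≈ 89.3, P* ≈ 6.48

From dP/dt = 0: 0.00335C* = 0.299, so C* = 89.3.
From dR/dt = 0: 1.34(1 - R*/669) = 0.00753·89.3, giving R* = 669·(1 - 0.502) = 333.
From dC/dt = 0: 0.000866·333 - 0.134 = 0.0239P*, so P* = 0.155/0.0239 = 6.48.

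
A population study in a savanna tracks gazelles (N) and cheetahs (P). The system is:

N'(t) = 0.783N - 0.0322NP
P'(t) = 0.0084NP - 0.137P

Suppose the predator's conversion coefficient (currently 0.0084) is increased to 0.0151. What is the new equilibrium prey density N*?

At the interior fixed point, setting dP/dt = 0 with P > 0 fixes N* = (predator death rate)/(NP coefficient) — independent of the other coefficients.
With the change, N* = 0.137/0.0151 = 9.07; it falls from 16.3.

N* ≈ 9.07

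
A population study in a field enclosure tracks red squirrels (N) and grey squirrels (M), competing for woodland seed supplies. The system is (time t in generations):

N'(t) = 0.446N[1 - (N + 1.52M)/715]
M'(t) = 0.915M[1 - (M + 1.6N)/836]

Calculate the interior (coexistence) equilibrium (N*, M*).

N* ≈ 388, M* ≈ 215

Setting both brackets to zero gives the nullclines N + 1.52M = 715 and 1.6N + M = 836.
Substituting M = 836 - 1.6N into the first: N(1 - 1.52·1.6) = 715 - 1.52·836.
So N* = -556/-1.43 = 388, and then M* = 836 - 1.6·388 = 215.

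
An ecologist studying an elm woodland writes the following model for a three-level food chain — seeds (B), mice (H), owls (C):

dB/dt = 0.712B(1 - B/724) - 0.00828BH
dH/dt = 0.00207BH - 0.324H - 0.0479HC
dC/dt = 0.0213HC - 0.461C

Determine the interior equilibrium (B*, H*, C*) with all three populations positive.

From dC/dt = 0: 0.0213H* = 0.461, so H* = 21.6.
From dB/dt = 0: 0.712(1 - B*/724) = 0.00828·21.6, giving B* = 724·(1 - 0.252) = 542.
From dH/dt = 0: 0.00207·542 - 0.324 = 0.0479C*, so C* = 0.797/0.0479 = 16.6.

B* ≈ 542, H* ≈ 21.6, C* ≈ 16.6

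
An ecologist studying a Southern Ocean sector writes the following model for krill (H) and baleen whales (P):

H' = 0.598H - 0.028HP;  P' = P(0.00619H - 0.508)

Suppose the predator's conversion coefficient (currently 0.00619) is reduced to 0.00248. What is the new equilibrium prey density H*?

At the interior fixed point, setting dP/dt = 0 with P > 0 fixes H* = (predator death rate)/(HP coefficient) — independent of the other coefficients.
With the change, H* = 0.508/0.00248 = 205; it rises from 82.1.

H* ≈ 205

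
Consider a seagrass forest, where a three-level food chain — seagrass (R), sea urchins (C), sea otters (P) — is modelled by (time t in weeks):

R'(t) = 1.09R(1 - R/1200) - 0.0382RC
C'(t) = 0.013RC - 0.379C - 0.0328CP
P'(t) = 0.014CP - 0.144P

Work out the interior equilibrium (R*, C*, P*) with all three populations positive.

R* ≈ 767, C* ≈ 10.3, P* ≈ 293

From dP/dt = 0: 0.014C* = 0.144, so C* = 10.3.
From dR/dt = 0: 1.09(1 - R*/1200) = 0.0382·10.3, giving R* = 1200·(1 - 0.36) = 767.
From dC/dt = 0: 0.013·767 - 0.379 = 0.0328P*, so P* = 9.6/0.0328 = 293.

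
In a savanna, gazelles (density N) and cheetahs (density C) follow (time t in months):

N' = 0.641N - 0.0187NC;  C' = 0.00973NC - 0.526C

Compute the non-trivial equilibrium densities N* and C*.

Set dC/dt = 0 with C > 0: 0.00973N - 0.526 = 0, so N* = 0.526/0.00973 = 54.1.
Set dN/dt = 0 with N > 0: 0.641 - 0.0187C = 0, so C* = 0.641/0.0187 = 34.3.

N* ≈ 54.1, C* ≈ 34.3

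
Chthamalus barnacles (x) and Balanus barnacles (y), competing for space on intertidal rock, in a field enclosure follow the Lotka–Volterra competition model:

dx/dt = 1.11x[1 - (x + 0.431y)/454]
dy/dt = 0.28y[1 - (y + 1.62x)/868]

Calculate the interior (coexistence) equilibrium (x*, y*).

Setting both brackets to zero gives the nullclines x + 0.431y = 454 and 1.62x + y = 868.
Substituting y = 868 - 1.62x into the first: x(1 - 0.431·1.62) = 454 - 0.431·868.
So x* = 79.9/0.302 = 265, and then y* = 868 - 1.62·265 = 439.

x* ≈ 265, y* ≈ 439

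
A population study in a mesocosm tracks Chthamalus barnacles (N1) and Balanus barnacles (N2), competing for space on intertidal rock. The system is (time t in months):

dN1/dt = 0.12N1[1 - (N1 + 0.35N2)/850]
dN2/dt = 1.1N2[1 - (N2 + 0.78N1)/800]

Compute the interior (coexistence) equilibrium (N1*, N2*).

N1* ≈ 784, N2* ≈ 188

Setting both brackets to zero gives the nullclines N1 + 0.35N2 = 850 and 0.78N1 + N2 = 800.
Substituting N2 = 800 - 0.78N1 into the first: N1(1 - 0.35·0.78) = 850 - 0.35·800.
So N1* = 570/0.727 = 784, and then N2* = 800 - 0.78·784 = 188.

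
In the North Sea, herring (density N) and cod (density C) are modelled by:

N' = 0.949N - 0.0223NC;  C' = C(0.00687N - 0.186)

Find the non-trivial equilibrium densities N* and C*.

Set dC/dt = 0 with C > 0: 0.00687N - 0.186 = 0, so N* = 0.186/0.00687 = 27.1.
Set dN/dt = 0 with N > 0: 0.949 - 0.0223C = 0, so C* = 0.949/0.0223 = 42.6.

N* ≈ 27.1, C* ≈ 42.6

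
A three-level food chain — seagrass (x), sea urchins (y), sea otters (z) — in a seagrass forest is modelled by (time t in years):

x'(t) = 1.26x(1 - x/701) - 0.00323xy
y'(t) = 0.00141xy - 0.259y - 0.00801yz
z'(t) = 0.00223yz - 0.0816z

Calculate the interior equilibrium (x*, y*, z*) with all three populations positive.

x* ≈ 635, y* ≈ 36.6, z* ≈ 79.5

From dz/dt = 0: 0.00223y* = 0.0816, so y* = 36.6.
From dx/dt = 0: 1.26(1 - x*/701) = 0.00323·36.6, giving x* = 701·(1 - 0.0938) = 635.
From dy/dt = 0: 0.00141·635 - 0.259 = 0.00801z*, so z* = 0.637/0.00801 = 79.5.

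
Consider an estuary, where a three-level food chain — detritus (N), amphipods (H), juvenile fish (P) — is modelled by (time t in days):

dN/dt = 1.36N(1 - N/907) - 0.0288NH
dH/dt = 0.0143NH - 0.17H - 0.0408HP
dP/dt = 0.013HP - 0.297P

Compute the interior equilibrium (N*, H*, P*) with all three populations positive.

From dP/dt = 0: 0.013H* = 0.297, so H* = 22.8.
From dN/dt = 0: 1.36(1 - N*/907) = 0.0288·22.8, giving N* = 907·(1 - 0.484) = 468.
From dH/dt = 0: 0.0143·468 - 0.17 = 0.0408P*, so P* = 6.53/0.0408 = 160.

N* ≈ 468, H* ≈ 22.8, P* ≈ 160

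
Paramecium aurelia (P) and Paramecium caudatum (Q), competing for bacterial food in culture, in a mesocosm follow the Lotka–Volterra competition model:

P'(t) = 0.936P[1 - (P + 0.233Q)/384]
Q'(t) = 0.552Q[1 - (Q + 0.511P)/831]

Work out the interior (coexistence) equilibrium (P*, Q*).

Setting both brackets to zero gives the nullclines P + 0.233Q = 384 and 0.511P + Q = 831.
Substituting Q = 831 - 0.511P into the first: P(1 - 0.233·0.511) = 384 - 0.233·831.
So P* = 190/0.881 = 216, and then Q* = 831 - 0.511·216 = 721.

P* ≈ 216, Q* ≈ 721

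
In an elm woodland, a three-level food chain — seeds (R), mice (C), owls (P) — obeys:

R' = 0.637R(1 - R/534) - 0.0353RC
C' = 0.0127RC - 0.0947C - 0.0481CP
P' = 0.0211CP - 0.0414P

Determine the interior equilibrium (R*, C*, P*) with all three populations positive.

R* ≈ 476, C* ≈ 1.96, P* ≈ 124

From dP/dt = 0: 0.0211C* = 0.0414, so C* = 1.96.
From dR/dt = 0: 0.637(1 - R*/534) = 0.0353·1.96, giving R* = 534·(1 - 0.109) = 476.
From dC/dt = 0: 0.0127·476 - 0.0947 = 0.0481P*, so P* = 5.95/0.0481 = 124.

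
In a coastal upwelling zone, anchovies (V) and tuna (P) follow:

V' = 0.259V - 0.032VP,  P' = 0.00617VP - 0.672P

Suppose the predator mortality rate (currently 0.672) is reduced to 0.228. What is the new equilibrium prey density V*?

At the interior fixed point, setting dP/dt = 0 with P > 0 fixes V* = (predator death rate)/(VP coefficient) — independent of the other coefficients.
With the change, V* = 0.228/0.00617 = 37; it falls from 109.

V* ≈ 37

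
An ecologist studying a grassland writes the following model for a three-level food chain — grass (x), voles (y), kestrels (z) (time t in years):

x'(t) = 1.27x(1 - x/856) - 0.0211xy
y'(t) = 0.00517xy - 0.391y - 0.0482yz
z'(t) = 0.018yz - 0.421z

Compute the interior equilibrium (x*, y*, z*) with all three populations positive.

From dz/dt = 0: 0.018y* = 0.421, so y* = 23.4.
From dx/dt = 0: 1.27(1 - x*/856) = 0.0211·23.4, giving x* = 856·(1 - 0.389) = 523.
From dy/dt = 0: 0.00517·523 - 0.391 = 0.0482z*, so z* = 2.31/0.0482 = 48.

x* ≈ 523, y* ≈ 23.4, z* ≈ 48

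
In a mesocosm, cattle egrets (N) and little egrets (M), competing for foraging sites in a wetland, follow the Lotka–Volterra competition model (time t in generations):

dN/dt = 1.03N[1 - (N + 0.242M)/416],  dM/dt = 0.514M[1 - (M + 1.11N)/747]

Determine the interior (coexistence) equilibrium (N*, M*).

Setting both brackets to zero gives the nullclines N + 0.242M = 416 and 1.11N + M = 747.
Substituting M = 747 - 1.11N into the first: N(1 - 0.242·1.11) = 416 - 0.242·747.
So N* = 235/0.731 = 322, and then M* = 747 - 1.11·322 = 390.

N* ≈ 322, M* ≈ 390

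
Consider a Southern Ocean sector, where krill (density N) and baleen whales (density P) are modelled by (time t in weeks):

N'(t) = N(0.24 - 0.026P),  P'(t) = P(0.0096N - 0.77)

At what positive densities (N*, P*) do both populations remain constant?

Set dP/dt = 0 with P > 0: 0.0096N - 0.77 = 0, so N* = 0.77/0.0096 = 80.2.
Set dN/dt = 0 with N > 0: 0.24 - 0.026P = 0, so P* = 0.24/0.026 = 9.23.

N* ≈ 80.2, P* ≈ 9.23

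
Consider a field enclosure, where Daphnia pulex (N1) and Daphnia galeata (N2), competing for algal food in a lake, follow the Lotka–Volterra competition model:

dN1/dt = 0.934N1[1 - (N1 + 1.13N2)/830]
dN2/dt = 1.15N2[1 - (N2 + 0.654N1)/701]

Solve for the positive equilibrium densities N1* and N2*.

Setting both brackets to zero gives the nullclines N1 + 1.13N2 = 830 and 0.654N1 + N2 = 701.
Substituting N2 = 701 - 0.654N1 into the first: N1(1 - 1.13·0.654) = 830 - 1.13·701.
So N1* = 37.9/0.261 = 145, and then N2* = 701 - 0.654·145 = 606.

N1* ≈ 145, N2* ≈ 606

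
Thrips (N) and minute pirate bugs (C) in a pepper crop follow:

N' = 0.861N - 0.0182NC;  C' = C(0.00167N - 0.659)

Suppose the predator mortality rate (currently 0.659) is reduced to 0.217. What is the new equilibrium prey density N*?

At the interior fixed point, setting dC/dt = 0 with C > 0 fixes N* = (predator death rate)/(NC coefficient) — independent of the other coefficients.
With the change, N* = 0.217/0.00167 = 130; it falls from 395.

N* ≈ 130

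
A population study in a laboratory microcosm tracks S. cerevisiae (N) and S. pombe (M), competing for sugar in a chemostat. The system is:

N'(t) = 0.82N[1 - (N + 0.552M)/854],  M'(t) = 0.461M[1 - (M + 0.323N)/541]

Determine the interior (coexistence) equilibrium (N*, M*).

N* ≈ 676, M* ≈ 323

Setting both brackets to zero gives the nullclines N + 0.552M = 854 and 0.323N + M = 541.
Substituting M = 541 - 0.323N into the first: N(1 - 0.552·0.323) = 854 - 0.552·541.
So N* = 555/0.822 = 676, and then M* = 541 - 0.323·676 = 323.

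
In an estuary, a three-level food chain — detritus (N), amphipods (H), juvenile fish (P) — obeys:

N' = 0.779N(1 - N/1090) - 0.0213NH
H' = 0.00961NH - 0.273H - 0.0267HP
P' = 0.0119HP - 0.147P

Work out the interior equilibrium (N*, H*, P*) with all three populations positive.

From dP/dt = 0: 0.0119H* = 0.147, so H* = 12.4.
From dN/dt = 0: 0.779(1 - N*/1090) = 0.0213·12.4, giving N* = 1090·(1 - 0.338) = 722.
From dH/dt = 0: 0.00961·722 - 0.273 = 0.0267P*, so P* = 6.66/0.0267 = 250.

N* ≈ 722, H* ≈ 12.4, P* ≈ 250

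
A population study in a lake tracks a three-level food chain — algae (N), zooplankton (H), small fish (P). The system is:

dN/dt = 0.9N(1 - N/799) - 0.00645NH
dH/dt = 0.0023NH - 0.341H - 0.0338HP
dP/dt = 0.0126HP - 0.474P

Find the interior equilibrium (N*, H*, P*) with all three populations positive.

From dP/dt = 0: 0.0126H* = 0.474, so H* = 37.6.
From dN/dt = 0: 0.9(1 - N*/799) = 0.00645·37.6, giving N* = 799·(1 - 0.27) = 584.
From dH/dt = 0: 0.0023·584 - 0.341 = 0.0338P*, so P* = 1/0.0338 = 29.6.

N* ≈ 584, H* ≈ 37.6, P* ≈ 29.6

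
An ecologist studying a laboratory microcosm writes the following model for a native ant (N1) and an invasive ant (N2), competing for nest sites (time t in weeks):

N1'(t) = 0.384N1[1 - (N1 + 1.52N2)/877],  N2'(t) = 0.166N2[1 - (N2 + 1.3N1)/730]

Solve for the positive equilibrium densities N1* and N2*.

N1* ≈ 238, N2* ≈ 420

Setting both brackets to zero gives the nullclines N1 + 1.52N2 = 877 and 1.3N1 + N2 = 730.
Substituting N2 = 730 - 1.3N1 into the first: N1(1 - 1.52·1.3) = 877 - 1.52·730.
So N1* = -233/-0.976 = 238, and then N2* = 730 - 1.3·238 = 420.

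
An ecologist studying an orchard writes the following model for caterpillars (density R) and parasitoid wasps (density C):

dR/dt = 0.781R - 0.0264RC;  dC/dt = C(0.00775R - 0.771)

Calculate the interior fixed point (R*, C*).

R* ≈ 99.5, C* ≈ 29.6

Set dC/dt = 0 with C > 0: 0.00775R - 0.771 = 0, so R* = 0.771/0.00775 = 99.5.
Set dR/dt = 0 with R > 0: 0.781 - 0.0264C = 0, so C* = 0.781/0.0264 = 29.6.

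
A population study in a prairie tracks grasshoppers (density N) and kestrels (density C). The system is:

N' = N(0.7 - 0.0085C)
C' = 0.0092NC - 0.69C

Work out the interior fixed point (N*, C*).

Set dC/dt = 0 with C > 0: 0.0092N - 0.69 = 0, so N* = 0.69/0.0092 = 75.
Set dN/dt = 0 with N > 0: 0.7 - 0.0085C = 0, so C* = 0.7/0.0085 = 82.4.

N* ≈ 75, C* ≈ 82.4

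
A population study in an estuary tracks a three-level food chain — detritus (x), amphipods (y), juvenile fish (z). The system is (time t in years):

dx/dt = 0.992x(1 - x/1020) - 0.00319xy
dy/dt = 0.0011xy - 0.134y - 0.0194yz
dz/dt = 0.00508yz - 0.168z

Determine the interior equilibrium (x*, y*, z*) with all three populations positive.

From dz/dt = 0: 0.00508y* = 0.168, so y* = 33.1.
From dx/dt = 0: 0.992(1 - x*/1020) = 0.00319·33.1, giving x* = 1020·(1 - 0.106) = 912.
From dy/dt = 0: 0.0011·912 - 0.134 = 0.0194z*, so z* = 0.869/0.0194 = 44.8.

x* ≈ 912, y* ≈ 33.1, z* ≈ 44.8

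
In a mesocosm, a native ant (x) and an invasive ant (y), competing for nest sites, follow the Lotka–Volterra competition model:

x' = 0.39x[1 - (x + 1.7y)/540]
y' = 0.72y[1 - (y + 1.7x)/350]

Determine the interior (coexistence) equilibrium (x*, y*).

x* ≈ 29.1, y* ≈ 301

Setting both brackets to zero gives the nullclines x + 1.7y = 540 and 1.7x + y = 350.
Substituting y = 350 - 1.7x into the first: x(1 - 1.7·1.7) = 540 - 1.7·350.
So x* = -55/-1.89 = 29.1, and then y* = 350 - 1.7·29.1 = 301.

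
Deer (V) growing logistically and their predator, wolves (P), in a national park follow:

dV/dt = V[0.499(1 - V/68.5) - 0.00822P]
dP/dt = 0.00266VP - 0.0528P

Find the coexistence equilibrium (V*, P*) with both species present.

V* ≈ 19.8, P* ≈ 43.1

From dP/dt = 0 with P > 0: 0.00266V* = 0.0528, so V* = 19.8.
Substitute into dV/dt = 0: 0.499(1 - 19.8/68.5) = 0.00822P*.
The bracket is 0.71, giving P* = 0.354/0.00822 = 43.1.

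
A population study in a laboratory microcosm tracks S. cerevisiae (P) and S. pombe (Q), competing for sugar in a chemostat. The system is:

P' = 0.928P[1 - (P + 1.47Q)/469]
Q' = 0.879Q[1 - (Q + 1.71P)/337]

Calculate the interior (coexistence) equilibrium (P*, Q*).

Setting both brackets to zero gives the nullclines P + 1.47Q = 469 and 1.71P + Q = 337.
Substituting Q = 337 - 1.71P into the first: P(1 - 1.47·1.71) = 469 - 1.47·337.
So P* = -26.4/-1.51 = 17.4, and then Q* = 337 - 1.71·17.4 = 307.

P* ≈ 17.4, Q* ≈ 307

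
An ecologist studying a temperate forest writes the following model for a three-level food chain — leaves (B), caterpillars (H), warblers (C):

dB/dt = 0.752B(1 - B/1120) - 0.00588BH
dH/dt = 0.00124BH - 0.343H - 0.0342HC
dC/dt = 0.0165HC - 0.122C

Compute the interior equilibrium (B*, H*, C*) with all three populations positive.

From dC/dt = 0: 0.0165H* = 0.122, so H* = 7.39.
From dB/dt = 0: 0.752(1 - B*/1120) = 0.00588·7.39, giving B* = 1120·(1 - 0.0578) = 1060.
From dH/dt = 0: 0.00124·1060 - 0.343 = 0.0342C*, so C* = 0.966/0.0342 = 28.2.

B* ≈ 1060, H* ≈ 7.39, C* ≈ 28.2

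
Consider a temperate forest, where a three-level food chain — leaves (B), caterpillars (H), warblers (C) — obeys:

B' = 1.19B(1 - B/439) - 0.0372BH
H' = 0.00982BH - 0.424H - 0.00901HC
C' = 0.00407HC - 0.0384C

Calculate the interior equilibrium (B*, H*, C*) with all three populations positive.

B* ≈ 310, H* ≈ 9.43, C* ≈ 290

From dC/dt = 0: 0.00407H* = 0.0384, so H* = 9.43.
From dB/dt = 0: 1.19(1 - B*/439) = 0.0372·9.43, giving B* = 439·(1 - 0.295) = 310.
From dH/dt = 0: 0.00982·310 - 0.424 = 0.00901C*, so C* = 2.62/0.00901 = 290.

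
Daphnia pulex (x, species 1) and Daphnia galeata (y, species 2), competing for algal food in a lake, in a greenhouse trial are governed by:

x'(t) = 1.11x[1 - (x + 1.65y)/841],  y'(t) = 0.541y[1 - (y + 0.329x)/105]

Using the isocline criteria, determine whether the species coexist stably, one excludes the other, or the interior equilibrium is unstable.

species 1 excludes species 2

Compare the nullcline intercepts: K1/α12 = 841/1.65 = 510 > K2 = 105; K2/α21 = 105/0.329 = 319 < K1 = 841.
Since the inequalities point opposite ways, species 1 can invade but species 2 cannot.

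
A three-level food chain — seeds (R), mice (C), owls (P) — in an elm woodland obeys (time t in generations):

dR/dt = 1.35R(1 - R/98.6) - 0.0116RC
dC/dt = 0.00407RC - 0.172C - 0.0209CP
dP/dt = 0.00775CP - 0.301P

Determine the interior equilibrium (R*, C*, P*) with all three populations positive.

From dP/dt = 0: 0.00775C* = 0.301, so C* = 38.8.
From dR/dt = 0: 1.35(1 - R*/98.6) = 0.0116·38.8, giving R* = 98.6·(1 - 0.334) = 65.7.
From dC/dt = 0: 0.00407·65.7 - 0.172 = 0.0209P*, so P* = 0.0954/0.0209 = 4.56.

R* ≈ 65.7, C* ≈ 38.8, P* ≈ 4.56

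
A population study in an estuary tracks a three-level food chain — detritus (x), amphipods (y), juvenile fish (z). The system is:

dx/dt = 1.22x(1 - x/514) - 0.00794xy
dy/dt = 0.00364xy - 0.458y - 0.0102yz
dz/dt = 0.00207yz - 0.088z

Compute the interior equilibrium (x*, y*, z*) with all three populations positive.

x* ≈ 372, y* ≈ 42.5, z* ≈ 87.8

From dz/dt = 0: 0.00207y* = 0.088, so y* = 42.5.
From dx/dt = 0: 1.22(1 - x*/514) = 0.00794·42.5, giving x* = 514·(1 - 0.277) = 372.
From dy/dt = 0: 0.00364·372 - 0.458 = 0.0102z*, so z* = 0.895/0.0102 = 87.8.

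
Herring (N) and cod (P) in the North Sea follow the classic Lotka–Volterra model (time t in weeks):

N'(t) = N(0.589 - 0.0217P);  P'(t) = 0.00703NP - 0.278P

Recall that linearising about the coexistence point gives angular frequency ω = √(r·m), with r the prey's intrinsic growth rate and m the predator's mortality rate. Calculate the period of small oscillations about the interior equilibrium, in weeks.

Here r = 0.589 and m = 0.278, so r·m = 0.164.
ω = √0.164 = 0.405 per week, hence T = 2π/ω ≈ 15.5 weeks.

T ≈ 15.5 weeks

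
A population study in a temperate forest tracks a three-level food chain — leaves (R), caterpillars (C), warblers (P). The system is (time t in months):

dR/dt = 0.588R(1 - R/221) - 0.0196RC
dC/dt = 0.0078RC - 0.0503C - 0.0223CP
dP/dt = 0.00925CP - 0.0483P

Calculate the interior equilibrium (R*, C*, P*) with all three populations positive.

R* ≈ 183, C* ≈ 5.22, P* ≈ 61.6

From dP/dt = 0: 0.00925C* = 0.0483, so C* = 5.22.
From dR/dt = 0: 0.588(1 - R*/221) = 0.0196·5.22, giving R* = 221·(1 - 0.174) = 183.
From dC/dt = 0: 0.0078·183 - 0.0503 = 0.0223P*, so P* = 1.37/0.0223 = 61.6.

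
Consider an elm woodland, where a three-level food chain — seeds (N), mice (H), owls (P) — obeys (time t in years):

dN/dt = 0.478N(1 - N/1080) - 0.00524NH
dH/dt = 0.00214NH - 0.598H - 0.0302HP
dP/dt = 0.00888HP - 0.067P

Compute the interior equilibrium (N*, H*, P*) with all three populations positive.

N* ≈ 991, H* ≈ 7.55, P* ≈ 50.4

From dP/dt = 0: 0.00888H* = 0.067, so H* = 7.55.
From dN/dt = 0: 0.478(1 - N*/1080) = 0.00524·7.55, giving N* = 1080·(1 - 0.0827) = 991.
From dH/dt = 0: 0.00214·991 - 0.598 = 0.0302P*, so P* = 1.52/0.0302 = 50.4.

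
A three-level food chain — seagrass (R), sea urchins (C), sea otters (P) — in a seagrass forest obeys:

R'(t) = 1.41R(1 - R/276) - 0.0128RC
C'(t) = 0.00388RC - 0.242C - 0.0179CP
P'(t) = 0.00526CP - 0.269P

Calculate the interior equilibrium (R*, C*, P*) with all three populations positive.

From dP/dt = 0: 0.00526C* = 0.269, so C* = 51.1.
From dR/dt = 0: 1.41(1 - R*/276) = 0.0128·51.1, giving R* = 276·(1 - 0.464) = 148.
From dC/dt = 0: 0.00388·148 - 0.242 = 0.0179P*, so P* = 0.332/0.0179 = 18.5.

R* ≈ 148, C* ≈ 51.1, P* ≈ 18.5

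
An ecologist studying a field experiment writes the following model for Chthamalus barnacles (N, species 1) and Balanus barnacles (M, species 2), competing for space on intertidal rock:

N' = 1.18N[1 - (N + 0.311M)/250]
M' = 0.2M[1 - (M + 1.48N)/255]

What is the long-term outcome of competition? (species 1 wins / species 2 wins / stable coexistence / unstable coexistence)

species 1 excludes species 2

Compare the nullcline intercepts: K1/α12 = 250/0.311 = 804 > K2 = 255; K2/α21 = 255/1.48 = 172 < K1 = 250.
Since the inequalities point opposite ways, species 1 can invade but species 2 cannot.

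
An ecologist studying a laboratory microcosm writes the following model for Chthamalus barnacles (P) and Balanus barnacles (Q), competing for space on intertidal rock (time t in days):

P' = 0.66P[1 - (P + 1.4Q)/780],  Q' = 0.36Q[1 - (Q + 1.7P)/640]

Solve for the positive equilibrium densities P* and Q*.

P* ≈ 84.1, Q* ≈ 497

Setting both brackets to zero gives the nullclines P + 1.4Q = 780 and 1.7P + Q = 640.
Substituting Q = 640 - 1.7P into the first: P(1 - 1.4·1.7) = 780 - 1.4·640.
So P* = -116/-1.38 = 84.1, and then Q* = 640 - 1.7·84.1 = 497.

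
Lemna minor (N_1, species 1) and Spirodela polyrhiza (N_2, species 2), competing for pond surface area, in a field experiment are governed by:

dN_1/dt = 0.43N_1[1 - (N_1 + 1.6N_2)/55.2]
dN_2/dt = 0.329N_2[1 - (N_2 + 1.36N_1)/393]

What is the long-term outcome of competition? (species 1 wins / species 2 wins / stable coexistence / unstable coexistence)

Compare the nullcline intercepts: K1/α12 = 55.2/1.6 = 34.5 < K2 = 393; K2/α21 = 393/1.36 = 289 > K1 = 55.2.
Since the inequalities point opposite ways, species 2 can invade but species 1 cannot.

species 2 excludes species 1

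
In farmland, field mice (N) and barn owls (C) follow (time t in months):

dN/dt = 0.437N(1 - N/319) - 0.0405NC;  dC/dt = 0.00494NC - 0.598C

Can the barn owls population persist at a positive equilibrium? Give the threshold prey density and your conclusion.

The predator equation gives dC/dt > 0 only when N > 0.598/0.00494 = 121.
Without the predator, N → K = 319. Since 319 > 121, the predator can invade and persist.

Threshold N = 121; K > 121, so yes, the predator persists.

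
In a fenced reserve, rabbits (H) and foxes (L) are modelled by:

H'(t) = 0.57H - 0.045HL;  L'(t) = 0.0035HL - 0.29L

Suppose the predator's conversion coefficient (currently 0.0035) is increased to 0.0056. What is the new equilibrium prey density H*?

H* ≈ 51.8

At the interior fixed point, setting dL/dt = 0 with L > 0 fixes H* = (predator death rate)/(HL coefficient) — independent of the other coefficients.
With the change, H* = 0.29/0.0056 = 51.8; it falls from 82.9.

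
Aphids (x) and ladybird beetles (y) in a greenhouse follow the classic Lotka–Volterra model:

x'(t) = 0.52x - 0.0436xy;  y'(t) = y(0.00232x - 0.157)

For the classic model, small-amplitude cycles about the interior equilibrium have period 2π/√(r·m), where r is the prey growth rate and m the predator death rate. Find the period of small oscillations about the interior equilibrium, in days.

T ≈ 22 days

Here r = 0.52 and m = 0.157, so r·m = 0.0816.
ω = √0.0816 = 0.286 per day, hence T = 2π/ω ≈ 22 days.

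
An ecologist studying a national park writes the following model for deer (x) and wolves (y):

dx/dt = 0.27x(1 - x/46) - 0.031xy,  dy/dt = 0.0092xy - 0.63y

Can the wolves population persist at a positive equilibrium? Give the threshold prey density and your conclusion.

The predator equation gives dy/dt > 0 only when x > 0.63/0.0092 = 68.5.
Without the predator, x → K = 46. Since 46 < 68.5, the predator cannot invade.

Threshold x = 68.5; K < 68.5, so no, the predator goes extinct.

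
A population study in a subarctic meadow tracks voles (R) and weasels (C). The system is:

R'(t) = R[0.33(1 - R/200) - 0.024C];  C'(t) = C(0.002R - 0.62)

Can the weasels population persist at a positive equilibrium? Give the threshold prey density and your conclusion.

Threshold R = 310; K < 310, so no, the predator goes extinct.

The predator equation gives dC/dt > 0 only when R > 0.62/0.002 = 310.
Without the predator, R → K = 200. Since 200 < 310, the predator cannot invade.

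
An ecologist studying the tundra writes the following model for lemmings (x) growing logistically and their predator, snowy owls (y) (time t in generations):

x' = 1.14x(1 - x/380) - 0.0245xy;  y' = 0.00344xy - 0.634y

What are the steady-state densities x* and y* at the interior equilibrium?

From dy/dt = 0 with y > 0: 0.00344x* = 0.634, so x* = 184.
Substitute into dx/dt = 0: 1.14(1 - 184/380) = 0.0245y*.
The bracket is 0.515, giving y* = 0.587/0.0245 = 24.

x* ≈ 184, y* ≈ 24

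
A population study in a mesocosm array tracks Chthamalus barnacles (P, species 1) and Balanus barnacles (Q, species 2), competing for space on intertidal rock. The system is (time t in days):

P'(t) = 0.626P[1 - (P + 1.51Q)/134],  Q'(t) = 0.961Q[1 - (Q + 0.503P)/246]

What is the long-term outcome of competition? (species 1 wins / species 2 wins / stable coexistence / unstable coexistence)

species 2 excludes species 1

Compare the nullcline intercepts: K1/α12 = 134/1.51 = 88.7 < K2 = 246; K2/α21 = 246/0.503 = 489 > K1 = 134.
Since the inequalities point opposite ways, species 2 can invade but species 1 cannot.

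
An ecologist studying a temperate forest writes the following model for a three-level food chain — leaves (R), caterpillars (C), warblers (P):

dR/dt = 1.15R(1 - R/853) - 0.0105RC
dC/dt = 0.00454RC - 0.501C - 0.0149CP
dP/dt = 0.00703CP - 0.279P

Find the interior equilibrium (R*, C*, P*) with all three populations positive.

From dP/dt = 0: 0.00703C* = 0.279, so C* = 39.7.
From dR/dt = 0: 1.15(1 - R*/853) = 0.0105·39.7, giving R* = 853·(1 - 0.362) = 544.
From dC/dt = 0: 0.00454·544 - 0.501 = 0.0149P*, so P* = 1.97/0.0149 = 132.

R* ≈ 544, C* ≈ 39.7, P* ≈ 132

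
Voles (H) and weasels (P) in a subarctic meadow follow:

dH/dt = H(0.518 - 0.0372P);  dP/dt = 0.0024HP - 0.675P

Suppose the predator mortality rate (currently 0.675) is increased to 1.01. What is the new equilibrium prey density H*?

At the interior fixed point, setting dP/dt = 0 with P > 0 fixes H* = (predator death rate)/(HP coefficient) — independent of the other coefficients.
With the change, H* = 1.01/0.0024 = 421; it rises from 281.

H* ≈ 421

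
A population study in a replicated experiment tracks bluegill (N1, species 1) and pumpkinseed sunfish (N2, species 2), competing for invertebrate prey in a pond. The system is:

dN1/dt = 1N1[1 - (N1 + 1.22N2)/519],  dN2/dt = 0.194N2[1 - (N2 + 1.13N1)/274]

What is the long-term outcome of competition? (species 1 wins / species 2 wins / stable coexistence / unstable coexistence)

species 1 excludes species 2

Compare the nullcline intercepts: K1/α12 = 519/1.22 = 425 > K2 = 274; K2/α21 = 274/1.13 = 242 < K1 = 519.
Since the inequalities point opposite ways, species 1 can invade but species 2 cannot.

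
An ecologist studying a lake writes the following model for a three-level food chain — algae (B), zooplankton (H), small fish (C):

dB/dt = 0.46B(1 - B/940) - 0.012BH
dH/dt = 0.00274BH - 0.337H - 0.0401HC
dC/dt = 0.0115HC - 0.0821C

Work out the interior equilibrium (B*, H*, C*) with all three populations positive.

From dC/dt = 0: 0.0115H* = 0.0821, so H* = 7.14.
From dB/dt = 0: 0.46(1 - B*/940) = 0.012·7.14, giving B* = 940·(1 - 0.186) = 765.
From dH/dt = 0: 0.00274·765 - 0.337 = 0.0401C*, so C* = 1.76/0.0401 = 43.9.

B* ≈ 765, H* ≈ 7.14, C* ≈ 43.9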